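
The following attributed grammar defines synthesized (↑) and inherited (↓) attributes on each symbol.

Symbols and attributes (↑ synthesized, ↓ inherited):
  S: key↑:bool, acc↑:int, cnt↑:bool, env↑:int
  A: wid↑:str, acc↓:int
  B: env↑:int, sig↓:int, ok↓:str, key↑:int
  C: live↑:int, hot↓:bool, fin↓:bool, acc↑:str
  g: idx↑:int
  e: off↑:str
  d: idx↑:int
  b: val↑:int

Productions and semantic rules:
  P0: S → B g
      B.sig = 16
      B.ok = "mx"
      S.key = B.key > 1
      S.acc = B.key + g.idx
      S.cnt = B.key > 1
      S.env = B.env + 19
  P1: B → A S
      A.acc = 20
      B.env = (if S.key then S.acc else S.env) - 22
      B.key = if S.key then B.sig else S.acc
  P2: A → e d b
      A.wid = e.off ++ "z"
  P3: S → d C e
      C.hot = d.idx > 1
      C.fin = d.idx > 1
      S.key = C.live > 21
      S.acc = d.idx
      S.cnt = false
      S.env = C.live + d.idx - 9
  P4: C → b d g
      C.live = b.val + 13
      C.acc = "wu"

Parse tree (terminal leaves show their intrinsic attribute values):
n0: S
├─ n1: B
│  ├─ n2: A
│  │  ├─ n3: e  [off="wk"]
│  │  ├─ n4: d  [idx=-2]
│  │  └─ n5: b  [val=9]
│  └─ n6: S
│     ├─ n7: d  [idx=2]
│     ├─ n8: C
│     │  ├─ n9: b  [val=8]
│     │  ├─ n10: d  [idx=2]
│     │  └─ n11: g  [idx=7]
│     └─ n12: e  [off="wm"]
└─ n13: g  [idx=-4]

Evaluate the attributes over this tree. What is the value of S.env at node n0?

1. n1.sig = 16  [16]
2. n1.ok = "mx"  ["mx"]
3. n2.acc = 20  [20]
4. n3.off = "wk"  [terminal]
5. n4.idx = -2  [terminal]
6. n5.val = 9  [terminal]
7. n2.wid = "wkz"  [e.off ++ "z"]
8. n7.idx = 2  [terminal]
9. n8.hot = true  [d.idx > 1]
10. n8.fin = true  [d.idx > 1]
11. n9.val = 8  [terminal]
12. n10.idx = 2  [terminal]
13. n11.idx = 7  [terminal]
14. n8.live = 21  [b.val + 13]
15. n8.acc = "wu"  ["wu"]
16. n12.off = "wm"  [terminal]
17. n6.key = false  [C.live > 21]
18. n6.acc = 2  [d.idx]
19. n6.cnt = false  [false]
20. n6.env = 14  [C.live + d.idx - 9]
21. n1.env = -8  [(if S.key then S.acc else S.env) - 22]
22. n1.key = 2  [if S.key then B.sig else S.acc]
23. n13.idx = -4  [terminal]
24. n0.key = true  [B.key > 1]
25. n0.acc = -2  [B.key + g.idx]
26. n0.cnt = true  [B.key > 1]
27. n0.env = 11  [B.env + 19]

11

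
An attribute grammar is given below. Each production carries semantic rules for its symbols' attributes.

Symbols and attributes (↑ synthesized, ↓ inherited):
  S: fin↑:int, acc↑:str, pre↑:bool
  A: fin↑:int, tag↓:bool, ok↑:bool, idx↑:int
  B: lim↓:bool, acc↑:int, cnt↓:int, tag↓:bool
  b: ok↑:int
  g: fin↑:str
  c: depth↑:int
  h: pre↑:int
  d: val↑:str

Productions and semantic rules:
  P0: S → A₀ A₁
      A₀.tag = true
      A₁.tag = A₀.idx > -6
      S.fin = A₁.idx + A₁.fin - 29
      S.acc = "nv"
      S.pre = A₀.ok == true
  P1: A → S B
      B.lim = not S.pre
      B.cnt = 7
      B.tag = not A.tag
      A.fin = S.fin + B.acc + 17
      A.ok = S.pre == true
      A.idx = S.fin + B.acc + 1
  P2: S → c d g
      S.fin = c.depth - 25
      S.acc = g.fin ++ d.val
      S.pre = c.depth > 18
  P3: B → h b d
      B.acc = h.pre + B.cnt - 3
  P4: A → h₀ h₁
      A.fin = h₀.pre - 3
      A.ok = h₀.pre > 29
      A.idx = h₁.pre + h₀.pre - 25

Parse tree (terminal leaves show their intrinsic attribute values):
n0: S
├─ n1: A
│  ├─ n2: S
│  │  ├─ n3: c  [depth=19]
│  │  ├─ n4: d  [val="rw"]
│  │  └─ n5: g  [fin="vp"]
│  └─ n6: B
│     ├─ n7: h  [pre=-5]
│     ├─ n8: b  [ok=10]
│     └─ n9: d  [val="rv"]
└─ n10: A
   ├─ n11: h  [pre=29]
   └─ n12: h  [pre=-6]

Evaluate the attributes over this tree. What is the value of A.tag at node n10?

1. n1.tag = true  [true]
2. n3.depth = 19  [terminal]
3. n4.val = "rw"  [terminal]
4. n5.fin = "vp"  [terminal]
5. n2.fin = -6  [c.depth - 25]
6. n2.acc = "vprw"  [g.fin ++ d.val]
7. n2.pre = true  [c.depth > 18]
8. n6.lim = false  [not S.pre]
9. n6.cnt = 7  [7]
10. n6.tag = false  [not A.tag]
11. n7.pre = -5  [terminal]
12. n8.ok = 10  [terminal]
13. n9.val = "rv"  [terminal]
14. n6.acc = -1  [h.pre + B.cnt - 3]
15. n1.fin = 10  [S.fin + B.acc + 17]
16. n1.ok = true  [S.pre == true]
17. n1.idx = -6  [S.fin + B.acc + 1]
18. n10.tag = false  [A₀.idx > -6]
19. n11.pre = 29  [terminal]
20. n12.pre = -6  [terminal]
21. n10.fin = 26  [h₀.pre - 3]
22. n10.ok = false  [h₀.pre > 29]
23. n10.idx = -2  [h₁.pre + h₀.pre - 25]
24. n0.fin = -5  [A₁.idx + A₁.fin - 29]
25. n0.acc = "nv"  ["nv"]
26. n0.pre = true  [A₀.ok == true]

false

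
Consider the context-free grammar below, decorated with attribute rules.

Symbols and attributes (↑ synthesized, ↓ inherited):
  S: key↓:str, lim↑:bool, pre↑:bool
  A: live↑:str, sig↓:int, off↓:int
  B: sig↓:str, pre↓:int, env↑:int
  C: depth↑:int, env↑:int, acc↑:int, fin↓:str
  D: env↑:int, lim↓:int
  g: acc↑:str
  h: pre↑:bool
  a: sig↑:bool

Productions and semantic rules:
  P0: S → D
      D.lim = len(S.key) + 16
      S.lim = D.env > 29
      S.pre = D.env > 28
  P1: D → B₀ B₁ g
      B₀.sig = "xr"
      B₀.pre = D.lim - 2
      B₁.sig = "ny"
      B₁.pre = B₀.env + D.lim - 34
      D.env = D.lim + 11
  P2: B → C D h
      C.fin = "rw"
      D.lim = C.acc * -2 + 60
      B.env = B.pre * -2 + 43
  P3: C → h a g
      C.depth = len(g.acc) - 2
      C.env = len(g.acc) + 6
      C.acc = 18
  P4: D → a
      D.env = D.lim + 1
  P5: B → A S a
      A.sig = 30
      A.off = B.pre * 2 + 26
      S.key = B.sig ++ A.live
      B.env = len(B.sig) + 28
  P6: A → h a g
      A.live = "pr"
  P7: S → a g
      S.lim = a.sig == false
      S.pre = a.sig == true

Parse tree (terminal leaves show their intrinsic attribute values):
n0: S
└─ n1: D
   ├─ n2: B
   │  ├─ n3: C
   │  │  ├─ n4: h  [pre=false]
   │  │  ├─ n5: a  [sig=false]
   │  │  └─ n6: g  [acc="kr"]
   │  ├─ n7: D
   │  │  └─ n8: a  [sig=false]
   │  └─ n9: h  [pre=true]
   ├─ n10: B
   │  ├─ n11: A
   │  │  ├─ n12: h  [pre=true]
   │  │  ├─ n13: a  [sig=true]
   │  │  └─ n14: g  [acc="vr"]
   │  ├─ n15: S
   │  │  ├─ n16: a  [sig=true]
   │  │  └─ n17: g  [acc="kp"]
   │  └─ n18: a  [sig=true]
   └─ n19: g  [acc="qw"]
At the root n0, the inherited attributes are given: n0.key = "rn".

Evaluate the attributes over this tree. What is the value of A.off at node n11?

1. n0.key = "rn"  [given at root]
2. n1.lim = 18  [len(S.key) + 16]
3. n2.sig = "xr"  ["xr"]
4. n2.pre = 16  [D.lim - 2]
5. n3.fin = "rw"  ["rw"]
6. n4.pre = false  [terminal]
7. n5.sig = false  [terminal]
8. n6.acc = "kr"  [terminal]
9. n3.depth = 0  [len(g.acc) - 2]
10. n3.env = 8  [len(g.acc) + 6]
11. n3.acc = 18  [18]
12. n7.lim = 24  [C.acc * -2 + 60]
13. n8.sig = false  [terminal]
14. n7.env = 25  [D.lim + 1]
15. n9.pre = true  [terminal]
16. n2.env = 11  [B.pre * -2 + 43]
17. n10.sig = "ny"  ["ny"]
18. n10.pre = -5  [B₀.env + D.lim - 34]
19. n11.sig = 30  [30]
20. n11.off = 16  [B.pre * 2 + 26]
21. n12.pre = true  [terminal]
22. n13.sig = true  [terminal]
23. n14.acc = "vr"  [terminal]
24. n11.live = "pr"  ["pr"]
25. n15.key = "nypr"  [B.sig ++ A.live]
26. n16.sig = true  [terminal]
27. n17.acc = "kp"  [terminal]
28. n15.lim = false  [a.sig == false]
29. n15.pre = true  [a.sig == true]
30. n18.sig = true  [terminal]
31. n10.env = 30  [len(B.sig) + 28]
32. n19.acc = "qw"  [terminal]
33. n1.env = 29  [D.lim + 11]
34. n0.lim = false  [D.env > 29]
35. n0.pre = true  [D.env > 28]

16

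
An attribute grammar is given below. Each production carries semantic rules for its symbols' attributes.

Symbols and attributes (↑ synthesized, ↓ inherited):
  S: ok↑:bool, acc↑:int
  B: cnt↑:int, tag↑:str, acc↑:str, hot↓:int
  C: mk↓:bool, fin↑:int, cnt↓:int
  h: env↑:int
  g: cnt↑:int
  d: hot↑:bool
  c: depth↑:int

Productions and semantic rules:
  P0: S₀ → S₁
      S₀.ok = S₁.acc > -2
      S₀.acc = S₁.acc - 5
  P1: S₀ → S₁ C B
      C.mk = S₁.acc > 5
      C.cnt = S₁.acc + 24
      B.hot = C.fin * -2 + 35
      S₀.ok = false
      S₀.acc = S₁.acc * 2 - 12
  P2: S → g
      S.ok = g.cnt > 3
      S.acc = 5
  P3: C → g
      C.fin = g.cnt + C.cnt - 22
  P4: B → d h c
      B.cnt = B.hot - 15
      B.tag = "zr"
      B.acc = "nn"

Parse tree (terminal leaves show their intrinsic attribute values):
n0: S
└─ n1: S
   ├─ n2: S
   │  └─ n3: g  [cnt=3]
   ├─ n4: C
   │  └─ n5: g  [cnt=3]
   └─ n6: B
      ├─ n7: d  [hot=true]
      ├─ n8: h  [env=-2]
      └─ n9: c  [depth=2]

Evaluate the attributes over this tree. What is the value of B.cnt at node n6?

1. n3.cnt = 3  [terminal]
2. n2.ok = false  [g.cnt > 3]
3. n2.acc = 5  [5]
4. n4.mk = false  [S₁.acc > 5]
5. n4.cnt = 29  [S₁.acc + 24]
6. n5.cnt = 3  [terminal]
7. n4.fin = 10  [g.cnt + C.cnt - 22]
8. n6.hot = 15  [C.fin * -2 + 35]
9. n7.hot = true  [terminal]
10. n8.env = -2  [terminal]
11. n9.depth = 2  [terminal]
12. n6.cnt = 0  [B.hot - 15]
13. n6.tag = "zr"  ["zr"]
14. n6.acc = "nn"  ["nn"]
15. n1.ok = false  [false]
16. n1.acc = -2  [S₁.acc * 2 - 12]
17. n0.ok = false  [S₁.acc > -2]
18. n0.acc = -7  [S₁.acc - 5]

0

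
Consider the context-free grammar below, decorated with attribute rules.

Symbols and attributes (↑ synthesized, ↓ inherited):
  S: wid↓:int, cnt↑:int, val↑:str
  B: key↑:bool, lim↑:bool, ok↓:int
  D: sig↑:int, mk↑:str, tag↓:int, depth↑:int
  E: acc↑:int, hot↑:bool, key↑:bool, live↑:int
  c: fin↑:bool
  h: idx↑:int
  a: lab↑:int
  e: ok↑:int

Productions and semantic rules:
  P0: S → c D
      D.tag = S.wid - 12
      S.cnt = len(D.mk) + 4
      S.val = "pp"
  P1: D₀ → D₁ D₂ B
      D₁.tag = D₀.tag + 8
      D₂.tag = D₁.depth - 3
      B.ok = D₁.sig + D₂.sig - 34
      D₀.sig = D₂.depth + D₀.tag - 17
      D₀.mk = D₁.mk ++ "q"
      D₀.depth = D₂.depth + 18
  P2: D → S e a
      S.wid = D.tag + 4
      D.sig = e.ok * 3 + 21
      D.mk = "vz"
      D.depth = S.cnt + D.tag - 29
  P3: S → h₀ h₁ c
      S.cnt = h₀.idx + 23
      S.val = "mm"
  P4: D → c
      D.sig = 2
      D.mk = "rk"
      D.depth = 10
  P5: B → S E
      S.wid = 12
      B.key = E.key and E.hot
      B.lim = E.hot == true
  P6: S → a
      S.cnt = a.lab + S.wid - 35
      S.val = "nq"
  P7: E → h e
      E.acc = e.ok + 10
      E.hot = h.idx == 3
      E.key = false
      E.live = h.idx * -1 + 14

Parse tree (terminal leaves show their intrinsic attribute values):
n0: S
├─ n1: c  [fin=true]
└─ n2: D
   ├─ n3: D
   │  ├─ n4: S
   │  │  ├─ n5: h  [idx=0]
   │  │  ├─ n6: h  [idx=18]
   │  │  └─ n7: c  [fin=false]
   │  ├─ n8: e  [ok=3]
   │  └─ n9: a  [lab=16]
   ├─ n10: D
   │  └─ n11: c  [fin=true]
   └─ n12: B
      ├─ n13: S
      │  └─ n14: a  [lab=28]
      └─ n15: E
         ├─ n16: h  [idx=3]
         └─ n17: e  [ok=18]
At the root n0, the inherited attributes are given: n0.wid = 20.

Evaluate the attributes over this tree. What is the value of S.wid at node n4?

1. n0.wid = 20  [given at root]
2. n1.fin = true  [terminal]
3. n2.tag = 8  [S.wid - 12]
4. n3.tag = 16  [D₀.tag + 8]
5. n4.wid = 20  [D.tag + 4]
6. n5.idx = 0  [terminal]
7. n6.idx = 18  [terminal]
8. n7.fin = false  [terminal]
9. n4.cnt = 23  [h₀.idx + 23]
10. n4.val = "mm"  ["mm"]
11. n8.ok = 3  [terminal]
12. n9.lab = 16  [terminal]
13. n3.sig = 30  [e.ok * 3 + 21]
14. n3.mk = "vz"  ["vz"]
15. n3.depth = 10  [S.cnt + D.tag - 29]
16. n10.tag = 7  [D₁.depth - 3]
17. n11.fin = true  [terminal]
18. n10.sig = 2  [2]
19. n10.mk = "rk"  ["rk"]
20. n10.depth = 10  [10]
21. n12.ok = -2  [D₁.sig + D₂.sig - 34]
22. n13.wid = 12  [12]
23. n14.lab = 28  [terminal]
24. n13.cnt = 5  [a.lab + S.wid - 35]
25. n13.val = "nq"  ["nq"]
26. n16.idx = 3  [terminal]
27. n17.ok = 18  [terminal]
28. n15.acc = 28  [e.ok + 10]
29. n15.hot = true  [h.idx == 3]
30. n15.key = false  [false]
31. n15.live = 11  [h.idx * -1 + 14]
32. n12.key = false  [E.key and E.hot]
33. n12.lim = true  [E.hot == true]
34. n2.sig = 1  [D₂.depth + D₀.tag - 17]
35. n2.mk = "vzq"  [D₁.mk ++ "q"]
36. n2.depth = 28  [D₂.depth + 18]
37. n0.cnt = 7  [len(D.mk) + 4]
38. n0.val = "pp"  ["pp"]

20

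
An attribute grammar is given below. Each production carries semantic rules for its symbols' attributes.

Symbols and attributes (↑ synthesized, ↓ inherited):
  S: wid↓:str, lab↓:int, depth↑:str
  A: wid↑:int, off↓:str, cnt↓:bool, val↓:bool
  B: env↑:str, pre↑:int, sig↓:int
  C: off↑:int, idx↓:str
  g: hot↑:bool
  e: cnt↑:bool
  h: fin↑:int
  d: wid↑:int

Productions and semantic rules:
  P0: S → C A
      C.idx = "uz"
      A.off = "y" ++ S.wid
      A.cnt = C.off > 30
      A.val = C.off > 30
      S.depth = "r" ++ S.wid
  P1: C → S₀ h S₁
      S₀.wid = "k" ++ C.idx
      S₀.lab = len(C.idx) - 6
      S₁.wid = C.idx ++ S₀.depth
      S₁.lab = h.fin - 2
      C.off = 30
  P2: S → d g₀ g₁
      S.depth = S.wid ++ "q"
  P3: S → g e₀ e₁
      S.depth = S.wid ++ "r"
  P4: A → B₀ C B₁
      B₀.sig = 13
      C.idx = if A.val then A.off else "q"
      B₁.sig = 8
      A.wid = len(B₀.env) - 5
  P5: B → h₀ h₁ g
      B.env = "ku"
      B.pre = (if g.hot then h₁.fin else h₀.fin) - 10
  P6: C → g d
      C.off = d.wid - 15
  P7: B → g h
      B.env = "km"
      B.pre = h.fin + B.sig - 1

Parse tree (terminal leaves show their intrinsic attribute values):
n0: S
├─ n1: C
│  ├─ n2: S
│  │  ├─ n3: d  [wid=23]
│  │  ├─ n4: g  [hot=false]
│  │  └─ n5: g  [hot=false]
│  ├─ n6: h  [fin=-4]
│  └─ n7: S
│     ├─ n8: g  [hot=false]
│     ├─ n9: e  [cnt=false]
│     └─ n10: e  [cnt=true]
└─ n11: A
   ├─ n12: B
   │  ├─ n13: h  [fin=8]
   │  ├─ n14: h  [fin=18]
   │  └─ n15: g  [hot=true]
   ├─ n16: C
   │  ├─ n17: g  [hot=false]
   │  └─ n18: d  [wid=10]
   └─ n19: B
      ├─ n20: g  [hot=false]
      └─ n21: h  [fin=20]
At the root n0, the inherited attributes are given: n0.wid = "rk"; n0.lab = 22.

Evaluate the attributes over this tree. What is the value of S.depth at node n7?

"uzkuzqr"

1. n0.wid = "rk"  [given at root]
2. n0.lab = 22  [given at root]
3. n1.idx = "uz"  ["uz"]
4. n2.wid = "kuz"  ["k" ++ C.idx]
5. n2.lab = -4  [len(C.idx) - 6]
6. n3.wid = 23  [terminal]
7. n4.hot = false  [terminal]
8. n5.hot = false  [terminal]
9. n2.depth = "kuzq"  [S.wid ++ "q"]
10. n6.fin = -4  [terminal]
11. n7.wid = "uzkuzq"  [C.idx ++ S₀.depth]
12. n7.lab = -6  [h.fin - 2]
13. n8.hot = false  [terminal]
14. n9.cnt = false  [terminal]
15. n10.cnt = true  [terminal]
16. n7.depth = "uzkuzqr"  [S.wid ++ "r"]
17. n1.off = 30  [30]
18. n11.off = "yrk"  ["y" ++ S.wid]
19. n11.cnt = false  [C.off > 30]
20. n11.val = false  [C.off > 30]
21. n12.sig = 13  [13]
22. n13.fin = 8  [terminal]
23. n14.fin = 18  [terminal]
24. n15.hot = true  [terminal]
25. n12.env = "ku"  ["ku"]
26. n12.pre = 8  [(if g.hot then h₁.fin else h₀.fin) - 10]
27. n16.idx = "q"  [if A.val then A.off else "q"]
28. n17.hot = false  [terminal]
29. n18.wid = 10  [terminal]
30. n16.off = -5  [d.wid - 15]
31. n19.sig = 8  [8]
32. n20.hot = false  [terminal]
33. n21.fin = 20  [terminal]
34. n19.env = "km"  ["km"]
35. n19.pre = 27  [h.fin + B.sig - 1]
36. n11.wid = -3  [len(B₀.env) - 5]
37. n0.depth = "rrk"  ["r" ++ S.wid]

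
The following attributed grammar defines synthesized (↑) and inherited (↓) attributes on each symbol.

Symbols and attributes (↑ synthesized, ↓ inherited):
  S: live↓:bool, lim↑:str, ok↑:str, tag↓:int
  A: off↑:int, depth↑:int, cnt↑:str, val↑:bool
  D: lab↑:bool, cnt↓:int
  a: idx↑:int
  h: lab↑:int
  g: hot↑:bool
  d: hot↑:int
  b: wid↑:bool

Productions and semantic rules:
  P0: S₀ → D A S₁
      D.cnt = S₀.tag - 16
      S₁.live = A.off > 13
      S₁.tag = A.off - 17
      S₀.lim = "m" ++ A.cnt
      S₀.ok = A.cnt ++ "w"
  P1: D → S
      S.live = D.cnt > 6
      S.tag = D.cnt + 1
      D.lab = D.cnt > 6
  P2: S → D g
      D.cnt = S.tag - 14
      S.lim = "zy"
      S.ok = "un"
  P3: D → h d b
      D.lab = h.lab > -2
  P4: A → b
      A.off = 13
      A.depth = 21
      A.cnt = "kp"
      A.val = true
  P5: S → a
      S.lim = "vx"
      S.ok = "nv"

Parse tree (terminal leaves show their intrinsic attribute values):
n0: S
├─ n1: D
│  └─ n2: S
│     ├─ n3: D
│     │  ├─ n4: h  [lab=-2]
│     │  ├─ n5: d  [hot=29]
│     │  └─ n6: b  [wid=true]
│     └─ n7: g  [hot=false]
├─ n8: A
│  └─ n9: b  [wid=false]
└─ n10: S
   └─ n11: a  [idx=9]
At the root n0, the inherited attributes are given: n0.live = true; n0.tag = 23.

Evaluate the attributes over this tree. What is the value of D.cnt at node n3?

1. n0.live = true  [given at root]
2. n0.tag = 23  [given at root]
3. n1.cnt = 7  [S₀.tag - 16]
4. n2.live = true  [D.cnt > 6]
5. n2.tag = 8  [D.cnt + 1]
6. n3.cnt = -6  [S.tag - 14]
7. n4.lab = -2  [terminal]
8. n5.hot = 29  [terminal]
9. n6.wid = true  [terminal]
10. n3.lab = false  [h.lab > -2]
11. n7.hot = false  [terminal]
12. n2.lim = "zy"  ["zy"]
13. n2.ok = "un"  ["un"]
14. n1.lab = true  [D.cnt > 6]
15. n9.wid = false  [terminal]
16. n8.off = 13  [13]
17. n8.depth = 21  [21]
18. n8.cnt = "kp"  ["kp"]
19. n8.val = true  [true]
20. n10.live = false  [A.off > 13]
21. n10.tag = -4  [A.off - 17]
22. n11.idx = 9  [terminal]
23. n10.lim = "vx"  ["vx"]
24. n10.ok = "nv"  ["nv"]
25. n0.lim = "mkp"  ["m" ++ A.cnt]
26. n0.ok = "kpw"  [A.cnt ++ "w"]

-6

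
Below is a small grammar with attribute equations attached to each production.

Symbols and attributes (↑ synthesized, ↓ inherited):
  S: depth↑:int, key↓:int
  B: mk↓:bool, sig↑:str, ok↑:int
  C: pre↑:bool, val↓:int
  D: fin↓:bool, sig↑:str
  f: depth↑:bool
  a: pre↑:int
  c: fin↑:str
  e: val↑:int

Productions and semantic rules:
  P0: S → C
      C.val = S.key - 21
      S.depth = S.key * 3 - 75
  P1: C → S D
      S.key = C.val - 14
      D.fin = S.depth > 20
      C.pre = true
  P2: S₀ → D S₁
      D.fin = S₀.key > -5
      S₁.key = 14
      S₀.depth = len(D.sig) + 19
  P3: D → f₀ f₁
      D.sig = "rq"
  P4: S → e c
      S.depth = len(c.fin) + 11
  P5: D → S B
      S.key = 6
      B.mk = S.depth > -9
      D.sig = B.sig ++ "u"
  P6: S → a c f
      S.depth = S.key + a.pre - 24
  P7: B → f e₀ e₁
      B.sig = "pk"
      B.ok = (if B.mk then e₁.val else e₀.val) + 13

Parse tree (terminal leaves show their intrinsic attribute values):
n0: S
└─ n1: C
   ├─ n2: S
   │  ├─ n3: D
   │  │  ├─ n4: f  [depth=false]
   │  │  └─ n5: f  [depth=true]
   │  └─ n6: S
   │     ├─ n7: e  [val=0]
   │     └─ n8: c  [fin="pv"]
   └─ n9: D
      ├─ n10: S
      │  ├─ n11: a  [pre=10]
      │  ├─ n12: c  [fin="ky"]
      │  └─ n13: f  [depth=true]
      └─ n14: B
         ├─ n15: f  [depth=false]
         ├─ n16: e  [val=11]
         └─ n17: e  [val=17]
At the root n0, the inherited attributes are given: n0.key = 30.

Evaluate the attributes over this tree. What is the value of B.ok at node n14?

30

1. n0.key = 30  [given at root]
2. n1.val = 9  [S.key - 21]
3. n2.key = -5  [C.val - 14]
4. n3.fin = false  [S₀.key > -5]
5. n4.depth = false  [terminal]
6. n5.depth = true  [terminal]
7. n3.sig = "rq"  ["rq"]
8. n6.key = 14  [14]
9. n7.val = 0  [terminal]
10. n8.fin = "pv"  [terminal]
11. n6.depth = 13  [len(c.fin) + 11]
12. n2.depth = 21  [len(D.sig) + 19]
13. n9.fin = true  [S.depth > 20]
14. n10.key = 6  [6]
15. n11.pre = 10  [terminal]
16. n12.fin = "ky"  [terminal]
17. n13.depth = true  [terminal]
18. n10.depth = -8  [S.key + a.pre - 24]
19. n14.mk = true  [S.depth > -9]
20. n15.depth = false  [terminal]
21. n16.val = 11  [terminal]
22. n17.val = 17  [terminal]
23. n14.sig = "pk"  ["pk"]
24. n14.ok = 30  [(if B.mk then e₁.val else e₀.val) + 13]
25. n9.sig = "pku"  [B.sig ++ "u"]
26. n1.pre = true  [true]
27. n0.depth = 15  [S.key * 3 - 75]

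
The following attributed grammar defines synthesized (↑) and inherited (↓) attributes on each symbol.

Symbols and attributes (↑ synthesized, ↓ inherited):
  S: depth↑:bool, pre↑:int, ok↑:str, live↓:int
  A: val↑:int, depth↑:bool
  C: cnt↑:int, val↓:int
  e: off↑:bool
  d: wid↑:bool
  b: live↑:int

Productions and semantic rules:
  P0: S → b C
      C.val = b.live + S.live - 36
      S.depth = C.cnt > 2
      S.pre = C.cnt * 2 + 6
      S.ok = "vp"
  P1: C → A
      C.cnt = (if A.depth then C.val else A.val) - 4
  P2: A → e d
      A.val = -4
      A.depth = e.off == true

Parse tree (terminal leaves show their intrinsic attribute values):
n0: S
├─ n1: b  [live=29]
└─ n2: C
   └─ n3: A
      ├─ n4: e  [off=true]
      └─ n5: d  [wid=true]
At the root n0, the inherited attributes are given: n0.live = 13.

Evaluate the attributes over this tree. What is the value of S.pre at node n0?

1. n0.live = 13  [given at root]
2. n1.live = 29  [terminal]
3. n2.val = 6  [b.live + S.live - 36]
4. n4.off = true  [terminal]
5. n5.wid = true  [terminal]
6. n3.val = -4  [-4]
7. n3.depth = true  [e.off == true]
8. n2.cnt = 2  [(if A.depth then C.val else A.val) - 4]
9. n0.depth = false  [C.cnt > 2]
10. n0.pre = 10  [C.cnt * 2 + 6]
11. n0.ok = "vp"  ["vp"]

10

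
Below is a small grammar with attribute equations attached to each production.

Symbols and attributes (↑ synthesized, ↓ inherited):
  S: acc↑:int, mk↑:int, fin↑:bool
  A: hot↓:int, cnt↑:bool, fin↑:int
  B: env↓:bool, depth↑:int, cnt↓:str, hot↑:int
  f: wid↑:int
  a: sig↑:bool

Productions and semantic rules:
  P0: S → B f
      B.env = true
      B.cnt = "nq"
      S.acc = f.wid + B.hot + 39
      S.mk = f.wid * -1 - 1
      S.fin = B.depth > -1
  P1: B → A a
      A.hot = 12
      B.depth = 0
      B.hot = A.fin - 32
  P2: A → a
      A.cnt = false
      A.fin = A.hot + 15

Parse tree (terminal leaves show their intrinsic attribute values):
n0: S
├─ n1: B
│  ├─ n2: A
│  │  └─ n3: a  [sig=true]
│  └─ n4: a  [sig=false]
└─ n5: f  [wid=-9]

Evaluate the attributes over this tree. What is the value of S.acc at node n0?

1. n1.env = true  [true]
2. n1.cnt = "nq"  ["nq"]
3. n2.hot = 12  [12]
4. n3.sig = true  [terminal]
5. n2.cnt = false  [false]
6. n2.fin = 27  [A.hot + 15]
7. n4.sig = false  [terminal]
8. n1.depth = 0  [0]
9. n1.hot = -5  [A.fin - 32]
10. n5.wid = -9  [terminal]
11. n0.acc = 25  [f.wid + B.hot + 39]
12. n0.mk = 8  [f.wid * -1 - 1]
13. n0.fin = true  [B.depth > -1]

25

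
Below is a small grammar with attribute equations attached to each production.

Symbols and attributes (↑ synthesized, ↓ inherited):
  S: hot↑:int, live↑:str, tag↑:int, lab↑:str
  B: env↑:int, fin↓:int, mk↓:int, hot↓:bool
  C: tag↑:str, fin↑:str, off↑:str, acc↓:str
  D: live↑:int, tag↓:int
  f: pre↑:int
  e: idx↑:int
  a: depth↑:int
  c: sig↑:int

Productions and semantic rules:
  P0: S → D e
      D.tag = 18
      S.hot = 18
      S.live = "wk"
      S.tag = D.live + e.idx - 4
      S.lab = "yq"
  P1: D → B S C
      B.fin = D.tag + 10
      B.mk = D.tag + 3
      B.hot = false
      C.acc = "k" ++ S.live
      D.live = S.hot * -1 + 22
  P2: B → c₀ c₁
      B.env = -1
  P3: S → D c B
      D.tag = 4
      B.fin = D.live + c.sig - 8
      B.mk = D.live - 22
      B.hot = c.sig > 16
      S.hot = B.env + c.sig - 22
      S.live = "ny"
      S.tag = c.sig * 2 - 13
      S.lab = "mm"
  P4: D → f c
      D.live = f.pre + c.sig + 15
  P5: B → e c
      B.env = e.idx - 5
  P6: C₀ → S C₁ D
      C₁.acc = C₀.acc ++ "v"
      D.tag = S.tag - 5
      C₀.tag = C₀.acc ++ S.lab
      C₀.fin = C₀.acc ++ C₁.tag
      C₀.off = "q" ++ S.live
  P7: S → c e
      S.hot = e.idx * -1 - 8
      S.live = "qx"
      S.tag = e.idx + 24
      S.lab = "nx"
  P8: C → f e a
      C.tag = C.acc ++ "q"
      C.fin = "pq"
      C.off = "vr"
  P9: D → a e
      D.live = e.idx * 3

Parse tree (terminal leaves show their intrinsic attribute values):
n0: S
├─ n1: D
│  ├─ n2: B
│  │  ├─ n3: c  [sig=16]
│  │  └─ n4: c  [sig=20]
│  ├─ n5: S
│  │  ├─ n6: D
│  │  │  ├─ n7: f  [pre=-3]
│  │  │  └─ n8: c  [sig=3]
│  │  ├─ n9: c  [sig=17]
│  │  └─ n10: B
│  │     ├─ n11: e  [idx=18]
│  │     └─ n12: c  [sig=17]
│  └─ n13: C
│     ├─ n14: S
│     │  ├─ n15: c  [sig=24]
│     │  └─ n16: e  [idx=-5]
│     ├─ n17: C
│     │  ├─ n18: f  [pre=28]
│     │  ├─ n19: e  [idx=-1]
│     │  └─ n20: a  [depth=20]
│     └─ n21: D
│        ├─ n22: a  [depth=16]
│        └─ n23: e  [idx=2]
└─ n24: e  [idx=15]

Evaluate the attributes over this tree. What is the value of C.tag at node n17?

"knyvq"

1. n1.tag = 18  [18]
2. n2.fin = 28  [D.tag + 10]
3. n2.mk = 21  [D.tag + 3]
4. n2.hot = false  [false]
5. n3.sig = 16  [terminal]
6. n4.sig = 20  [terminal]
7. n2.env = -1  [-1]
8. n6.tag = 4  [4]
9. n7.pre = -3  [terminal]
10. n8.sig = 3  [terminal]
11. n6.live = 15  [f.pre + c.sig + 15]
12. n9.sig = 17  [terminal]
13. n10.fin = 24  [D.live + c.sig - 8]
14. n10.mk = -7  [D.live - 22]
15. n10.hot = true  [c.sig > 16]
16. n11.idx = 18  [terminal]
17. n12.sig = 17  [terminal]
18. n10.env = 13  [e.idx - 5]
19. n5.hot = 8  [B.env + c.sig - 22]
20. n5.live = "ny"  ["ny"]
21. n5.tag = 21  [c.sig * 2 - 13]
22. n5.lab = "mm"  ["mm"]
23. n13.acc = "kny"  ["k" ++ S.live]
24. n15.sig = 24  [terminal]
25. n16.idx = -5  [terminal]
26. n14.hot = -3  [e.idx * -1 - 8]
27. n14.live = "qx"  ["qx"]
28. n14.tag = 19  [e.idx + 24]
29. n14.lab = "nx"  ["nx"]
30. n17.acc = "knyv"  [C₀.acc ++ "v"]
31. n18.pre = 28  [terminal]
32. n19.idx = -1  [terminal]
33. n20.depth = 20  [terminal]
34. n17.tag = "knyvq"  [C.acc ++ "q"]
35. n17.fin = "pq"  ["pq"]
36. n17.off = "vr"  ["vr"]
37. n21.tag = 14  [S.tag - 5]
38. n22.depth = 16  [terminal]
39. n23.idx = 2  [terminal]
40. n21.live = 6  [e.idx * 3]
41. n13.tag = "knynx"  [C₀.acc ++ S.lab]
42. n13.fin = "knyknyvq"  [C₀.acc ++ C₁.tag]
43. n13.off = "qqx"  ["q" ++ S.live]
44. n1.live = 14  [S.hot * -1 + 22]
45. n24.idx = 15  [terminal]
46. n0.hot = 18  [18]
47. n0.live = "wk"  ["wk"]
48. n0.tag = 25  [D.live + e.idx - 4]
49. n0.lab = "yq"  ["yq"]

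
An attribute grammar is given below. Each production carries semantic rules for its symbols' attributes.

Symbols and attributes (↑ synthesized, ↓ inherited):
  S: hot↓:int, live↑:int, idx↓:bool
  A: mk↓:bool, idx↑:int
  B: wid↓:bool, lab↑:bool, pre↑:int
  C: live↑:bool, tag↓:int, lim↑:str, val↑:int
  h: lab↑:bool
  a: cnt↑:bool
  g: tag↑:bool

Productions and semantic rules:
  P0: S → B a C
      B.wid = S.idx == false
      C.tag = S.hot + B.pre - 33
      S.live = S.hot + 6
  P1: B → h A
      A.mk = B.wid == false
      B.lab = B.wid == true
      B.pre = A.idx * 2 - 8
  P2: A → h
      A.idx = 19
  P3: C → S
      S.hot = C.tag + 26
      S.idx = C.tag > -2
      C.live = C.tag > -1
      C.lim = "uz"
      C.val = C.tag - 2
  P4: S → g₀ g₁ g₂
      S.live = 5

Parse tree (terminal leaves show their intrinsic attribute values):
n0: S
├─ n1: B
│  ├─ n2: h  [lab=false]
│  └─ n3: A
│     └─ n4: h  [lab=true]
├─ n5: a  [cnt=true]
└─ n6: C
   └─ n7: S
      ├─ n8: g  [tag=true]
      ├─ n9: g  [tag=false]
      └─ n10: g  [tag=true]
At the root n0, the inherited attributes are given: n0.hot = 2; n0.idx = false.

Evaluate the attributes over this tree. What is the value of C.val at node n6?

1. n0.hot = 2  [given at root]
2. n0.idx = false  [given at root]
3. n1.wid = true  [S.idx == false]
4. n2.lab = false  [terminal]
5. n3.mk = false  [B.wid == false]
6. n4.lab = true  [terminal]
7. n3.idx = 19  [19]
8. n1.lab = true  [B.wid == true]
9. n1.pre = 30  [A.idx * 2 - 8]
10. n5.cnt = true  [terminal]
11. n6.tag = -1  [S.hot + B.pre - 33]
12. n7.hot = 25  [C.tag + 26]
13. n7.idx = true  [C.tag > -2]
14. n8.tag = true  [terminal]
15. n9.tag = false  [terminal]
16. n10.tag = true  [terminal]
17. n7.live = 5  [5]
18. n6.live = false  [C.tag > -1]
19. n6.lim = "uz"  ["uz"]
20. n6.val = -3  [C.tag - 2]
21. n0.live = 8  [S.hot + 6]

-3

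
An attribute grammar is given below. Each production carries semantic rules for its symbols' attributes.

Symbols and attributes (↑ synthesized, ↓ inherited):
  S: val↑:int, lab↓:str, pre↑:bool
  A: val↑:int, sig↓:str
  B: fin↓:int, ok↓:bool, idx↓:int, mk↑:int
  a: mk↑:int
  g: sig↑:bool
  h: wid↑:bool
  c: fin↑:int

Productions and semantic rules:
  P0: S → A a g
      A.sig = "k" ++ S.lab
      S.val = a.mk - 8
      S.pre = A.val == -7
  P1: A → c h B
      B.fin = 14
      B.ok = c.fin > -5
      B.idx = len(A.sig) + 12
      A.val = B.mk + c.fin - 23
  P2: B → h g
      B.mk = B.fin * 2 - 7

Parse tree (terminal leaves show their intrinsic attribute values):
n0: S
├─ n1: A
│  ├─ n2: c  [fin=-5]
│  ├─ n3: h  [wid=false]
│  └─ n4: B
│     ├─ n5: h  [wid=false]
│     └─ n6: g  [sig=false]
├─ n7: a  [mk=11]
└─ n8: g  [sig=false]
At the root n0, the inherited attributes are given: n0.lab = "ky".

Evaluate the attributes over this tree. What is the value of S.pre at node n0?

true

1. n0.lab = "ky"  [given at root]
2. n1.sig = "kky"  ["k" ++ S.lab]
3. n2.fin = -5  [terminal]
4. n3.wid = false  [terminal]
5. n4.fin = 14  [14]
6. n4.ok = false  [c.fin > -5]
7. n4.idx = 15  [len(A.sig) + 12]
8. n5.wid = false  [terminal]
9. n6.sig = false  [terminal]
10. n4.mk = 21  [B.fin * 2 - 7]
11. n1.val = -7  [B.mk + c.fin - 23]
12. n7.mk = 11  [terminal]
13. n8.sig = false  [terminal]
14. n0.val = 3  [a.mk - 8]
15. n0.pre = true  [A.val == -7]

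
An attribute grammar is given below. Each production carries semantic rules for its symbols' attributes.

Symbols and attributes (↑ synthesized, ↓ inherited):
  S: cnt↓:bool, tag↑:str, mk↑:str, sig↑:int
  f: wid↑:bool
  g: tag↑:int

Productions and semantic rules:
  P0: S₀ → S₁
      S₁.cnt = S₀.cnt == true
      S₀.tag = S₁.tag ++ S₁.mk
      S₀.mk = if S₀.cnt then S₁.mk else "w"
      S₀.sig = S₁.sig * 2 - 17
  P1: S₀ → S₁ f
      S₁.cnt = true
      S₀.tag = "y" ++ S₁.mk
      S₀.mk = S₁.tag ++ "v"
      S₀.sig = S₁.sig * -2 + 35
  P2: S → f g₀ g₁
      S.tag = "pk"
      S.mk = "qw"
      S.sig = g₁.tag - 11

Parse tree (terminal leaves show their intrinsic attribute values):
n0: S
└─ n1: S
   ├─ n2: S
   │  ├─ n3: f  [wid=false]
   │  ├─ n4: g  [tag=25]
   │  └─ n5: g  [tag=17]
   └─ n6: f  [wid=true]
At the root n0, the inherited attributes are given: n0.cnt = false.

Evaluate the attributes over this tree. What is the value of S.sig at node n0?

29

1. n0.cnt = false  [given at root]
2. n1.cnt = false  [S₀.cnt == true]
3. n2.cnt = true  [true]
4. n3.wid = false  [terminal]
5. n4.tag = 25  [terminal]
6. n5.tag = 17  [terminal]
7. n2.tag = "pk"  ["pk"]
8. n2.mk = "qw"  ["qw"]
9. n2.sig = 6  [g₁.tag - 11]
10. n6.wid = true  [terminal]
11. n1.tag = "yqw"  ["y" ++ S₁.mk]
12. n1.mk = "pkv"  [S₁.tag ++ "v"]
13. n1.sig = 23  [S₁.sig * -2 + 35]
14. n0.tag = "yqwpkv"  [S₁.tag ++ S₁.mk]
15. n0.mk = "w"  [if S₀.cnt then S₁.mk else "w"]
16. n0.sig = 29  [S₁.sig * 2 - 17]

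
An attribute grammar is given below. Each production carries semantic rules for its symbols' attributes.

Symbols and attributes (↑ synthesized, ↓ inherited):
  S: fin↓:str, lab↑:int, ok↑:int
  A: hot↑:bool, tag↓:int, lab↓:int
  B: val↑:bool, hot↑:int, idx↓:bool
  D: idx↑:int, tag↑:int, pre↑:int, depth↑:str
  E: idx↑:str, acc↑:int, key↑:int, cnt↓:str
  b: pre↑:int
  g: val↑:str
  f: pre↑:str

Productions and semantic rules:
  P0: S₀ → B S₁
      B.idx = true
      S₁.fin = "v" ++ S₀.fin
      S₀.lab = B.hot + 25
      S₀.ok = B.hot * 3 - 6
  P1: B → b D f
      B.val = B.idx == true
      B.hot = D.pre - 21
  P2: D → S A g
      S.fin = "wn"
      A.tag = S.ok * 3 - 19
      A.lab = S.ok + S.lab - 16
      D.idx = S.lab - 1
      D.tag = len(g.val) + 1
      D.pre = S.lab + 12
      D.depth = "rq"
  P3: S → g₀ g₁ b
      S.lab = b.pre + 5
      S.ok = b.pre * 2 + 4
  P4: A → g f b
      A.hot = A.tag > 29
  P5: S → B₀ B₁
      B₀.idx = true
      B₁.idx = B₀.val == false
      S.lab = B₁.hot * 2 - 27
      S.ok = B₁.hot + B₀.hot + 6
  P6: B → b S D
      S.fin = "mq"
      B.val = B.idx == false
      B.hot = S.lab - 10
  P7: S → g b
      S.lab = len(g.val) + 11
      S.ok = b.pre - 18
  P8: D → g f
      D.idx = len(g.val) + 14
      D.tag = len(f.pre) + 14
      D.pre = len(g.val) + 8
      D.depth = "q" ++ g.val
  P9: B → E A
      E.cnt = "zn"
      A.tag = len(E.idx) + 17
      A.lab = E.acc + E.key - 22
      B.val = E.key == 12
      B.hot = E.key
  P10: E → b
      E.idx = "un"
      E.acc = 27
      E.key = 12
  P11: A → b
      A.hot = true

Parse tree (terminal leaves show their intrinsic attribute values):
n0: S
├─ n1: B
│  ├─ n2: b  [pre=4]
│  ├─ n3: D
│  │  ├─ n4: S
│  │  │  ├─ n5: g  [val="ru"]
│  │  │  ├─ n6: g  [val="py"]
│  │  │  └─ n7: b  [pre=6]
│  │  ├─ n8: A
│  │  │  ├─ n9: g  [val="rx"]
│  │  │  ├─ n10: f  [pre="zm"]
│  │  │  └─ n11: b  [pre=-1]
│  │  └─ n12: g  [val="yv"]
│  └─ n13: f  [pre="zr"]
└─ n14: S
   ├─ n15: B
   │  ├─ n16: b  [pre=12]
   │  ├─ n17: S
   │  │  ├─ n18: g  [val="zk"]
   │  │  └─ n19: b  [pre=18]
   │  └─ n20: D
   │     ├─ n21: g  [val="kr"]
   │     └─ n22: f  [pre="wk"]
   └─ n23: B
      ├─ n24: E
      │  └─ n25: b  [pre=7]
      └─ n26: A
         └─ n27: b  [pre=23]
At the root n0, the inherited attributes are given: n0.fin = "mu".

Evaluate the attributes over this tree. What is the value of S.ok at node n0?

0

1. n0.fin = "mu"  [given at root]
2. n1.idx = true  [true]
3. n2.pre = 4  [terminal]
4. n4.fin = "wn"  ["wn"]
5. n5.val = "ru"  [terminal]
6. n6.val = "py"  [terminal]
7. n7.pre = 6  [terminal]
8. n4.lab = 11  [b.pre + 5]
9. n4.ok = 16  [b.pre * 2 + 4]
10. n8.tag = 29  [S.ok * 3 - 19]
11. n8.lab = 11  [S.ok + S.lab - 16]
12. n9.val = "rx"  [terminal]
13. n10.pre = "zm"  [terminal]
14. n11.pre = -1  [terminal]
15. n8.hot = false  [A.tag > 29]
16. n12.val = "yv"  [terminal]
17. n3.idx = 10  [S.lab - 1]
18. n3.tag = 3  [len(g.val) + 1]
19. n3.pre = 23  [S.lab + 12]
20. n3.depth = "rq"  ["rq"]
21. n13.pre = "zr"  [terminal]
22. n1.val = true  [B.idx == true]
23. n1.hot = 2  [D.pre - 21]
24. n14.fin = "vmu"  ["v" ++ S₀.fin]
25. n15.idx = true  [true]
26. n16.pre = 12  [terminal]
27. n17.fin = "mq"  ["mq"]
28. n18.val = "zk"  [terminal]
29. n19.pre = 18  [terminal]
30. n17.lab = 13  [len(g.val) + 11]
31. n17.ok = 0  [b.pre - 18]
32. n21.val = "kr"  [terminal]
33. n22.pre = "wk"  [terminal]
34. n20.idx = 16  [len(g.val) + 14]
35. n20.tag = 16  [len(f.pre) + 14]
36. n20.pre = 10  [len(g.val) + 8]
37. n20.depth = "qkr"  ["q" ++ g.val]
38. n15.val = false  [B.idx == false]
39. n15.hot = 3  [S.lab - 10]
40. n23.idx = true  [B₀.val == false]
41. n24.cnt = "zn"  ["zn"]
42. n25.pre = 7  [terminal]
43. n24.idx = "un"  ["un"]
44. n24.acc = 27  [27]
45. n24.key = 12  [12]
46. n26.tag = 19  [len(E.idx) + 17]
47. n26.lab = 17  [E.acc + E.key - 22]
48. n27.pre = 23  [terminal]
49. n26.hot = true  [true]
50. n23.val = true  [E.key == 12]
51. n23.hot = 12  [E.key]
52. n14.lab = -3  [B₁.hot * 2 - 27]
53. n14.ok = 21  [B₁.hot + B₀.hot + 6]
54. n0.lab = 27  [B.hot + 25]
55. n0.ok = 0  [B.hot * 3 - 6]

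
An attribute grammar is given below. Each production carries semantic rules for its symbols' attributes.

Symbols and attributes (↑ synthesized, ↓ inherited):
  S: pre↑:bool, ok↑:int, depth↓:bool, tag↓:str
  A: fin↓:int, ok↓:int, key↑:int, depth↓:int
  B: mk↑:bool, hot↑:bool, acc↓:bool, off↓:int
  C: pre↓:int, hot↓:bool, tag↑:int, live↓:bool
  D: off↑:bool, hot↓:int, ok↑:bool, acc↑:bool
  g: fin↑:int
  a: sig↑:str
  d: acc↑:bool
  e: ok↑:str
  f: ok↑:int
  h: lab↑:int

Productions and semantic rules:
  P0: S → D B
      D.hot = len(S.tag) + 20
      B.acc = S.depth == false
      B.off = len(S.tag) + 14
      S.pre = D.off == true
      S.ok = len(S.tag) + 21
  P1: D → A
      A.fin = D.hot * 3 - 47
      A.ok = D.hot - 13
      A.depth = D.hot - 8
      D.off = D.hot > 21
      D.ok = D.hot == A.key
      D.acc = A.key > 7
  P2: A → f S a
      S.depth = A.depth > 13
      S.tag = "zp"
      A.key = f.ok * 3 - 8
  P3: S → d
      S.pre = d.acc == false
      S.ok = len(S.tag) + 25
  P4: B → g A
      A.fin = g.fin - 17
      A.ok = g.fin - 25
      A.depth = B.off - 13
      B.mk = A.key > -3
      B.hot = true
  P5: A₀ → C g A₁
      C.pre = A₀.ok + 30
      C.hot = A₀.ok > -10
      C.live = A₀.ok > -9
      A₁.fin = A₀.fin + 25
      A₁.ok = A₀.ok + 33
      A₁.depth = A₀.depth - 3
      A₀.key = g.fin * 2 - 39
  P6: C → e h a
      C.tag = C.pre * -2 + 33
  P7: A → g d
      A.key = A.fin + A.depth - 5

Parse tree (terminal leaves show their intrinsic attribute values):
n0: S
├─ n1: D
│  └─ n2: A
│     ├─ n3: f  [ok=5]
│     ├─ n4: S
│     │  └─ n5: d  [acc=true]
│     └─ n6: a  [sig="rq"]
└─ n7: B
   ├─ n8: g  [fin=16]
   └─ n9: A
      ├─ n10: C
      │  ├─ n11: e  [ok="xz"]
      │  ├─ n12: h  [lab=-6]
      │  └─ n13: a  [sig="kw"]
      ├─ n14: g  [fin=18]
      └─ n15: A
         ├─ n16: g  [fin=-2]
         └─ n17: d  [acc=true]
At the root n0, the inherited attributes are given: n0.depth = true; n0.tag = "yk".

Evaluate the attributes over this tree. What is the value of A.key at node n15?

1. n0.depth = true  [given at root]
2. n0.tag = "yk"  [given at root]
3. n1.hot = 22  [len(S.tag) + 20]
4. n2.fin = 19  [D.hot * 3 - 47]
5. n2.ok = 9  [D.hot - 13]
6. n2.depth = 14  [D.hot - 8]
7. n3.ok = 5  [terminal]
8. n4.depth = true  [A.depth > 13]
9. n4.tag = "zp"  ["zp"]
10. n5.acc = true  [terminal]
11. n4.pre = false  [d.acc == false]
12. n4.ok = 27  [len(S.tag) + 25]
13. n6.sig = "rq"  [terminal]
14. n2.key = 7  [f.ok * 3 - 8]
15. n1.off = true  [D.hot > 21]
16. n1.ok = false  [D.hot == A.key]
17. n1.acc = false  [A.key > 7]
18. n7.acc = false  [S.depth == false]
19. n7.off = 16  [len(S.tag) + 14]
20. n8.fin = 16  [terminal]
21. n9.fin = -1  [g.fin - 17]
22. n9.ok = -9  [g.fin - 25]
23. n9.depth = 3  [B.off - 13]
24. n10.pre = 21  [A₀.ok + 30]
25. n10.hot = true  [A₀.ok > -10]
26. n10.live = false  [A₀.ok > -9]
27. n11.ok = "xz"  [terminal]
28. n12.lab = -6  [terminal]
29. n13.sig = "kw"  [terminal]
30. n10.tag = -9  [C.pre * -2 + 33]
31. n14.fin = 18  [terminal]
32. n15.fin = 24  [A₀.fin + 25]
33. n15.ok = 24  [A₀.ok + 33]
34. n15.depth = 0  [A₀.depth - 3]
35. n16.fin = -2  [terminal]
36. n17.acc = true  [terminal]
37. n15.key = 19  [A.fin + A.depth - 5]
38. n9.key = -3  [g.fin * 2 - 39]
39. n7.mk = false  [A.key > -3]
40. n7.hot = true  [true]
41. n0.pre = true  [D.off == true]
42. n0.ok = 23  [len(S.tag) + 21]

19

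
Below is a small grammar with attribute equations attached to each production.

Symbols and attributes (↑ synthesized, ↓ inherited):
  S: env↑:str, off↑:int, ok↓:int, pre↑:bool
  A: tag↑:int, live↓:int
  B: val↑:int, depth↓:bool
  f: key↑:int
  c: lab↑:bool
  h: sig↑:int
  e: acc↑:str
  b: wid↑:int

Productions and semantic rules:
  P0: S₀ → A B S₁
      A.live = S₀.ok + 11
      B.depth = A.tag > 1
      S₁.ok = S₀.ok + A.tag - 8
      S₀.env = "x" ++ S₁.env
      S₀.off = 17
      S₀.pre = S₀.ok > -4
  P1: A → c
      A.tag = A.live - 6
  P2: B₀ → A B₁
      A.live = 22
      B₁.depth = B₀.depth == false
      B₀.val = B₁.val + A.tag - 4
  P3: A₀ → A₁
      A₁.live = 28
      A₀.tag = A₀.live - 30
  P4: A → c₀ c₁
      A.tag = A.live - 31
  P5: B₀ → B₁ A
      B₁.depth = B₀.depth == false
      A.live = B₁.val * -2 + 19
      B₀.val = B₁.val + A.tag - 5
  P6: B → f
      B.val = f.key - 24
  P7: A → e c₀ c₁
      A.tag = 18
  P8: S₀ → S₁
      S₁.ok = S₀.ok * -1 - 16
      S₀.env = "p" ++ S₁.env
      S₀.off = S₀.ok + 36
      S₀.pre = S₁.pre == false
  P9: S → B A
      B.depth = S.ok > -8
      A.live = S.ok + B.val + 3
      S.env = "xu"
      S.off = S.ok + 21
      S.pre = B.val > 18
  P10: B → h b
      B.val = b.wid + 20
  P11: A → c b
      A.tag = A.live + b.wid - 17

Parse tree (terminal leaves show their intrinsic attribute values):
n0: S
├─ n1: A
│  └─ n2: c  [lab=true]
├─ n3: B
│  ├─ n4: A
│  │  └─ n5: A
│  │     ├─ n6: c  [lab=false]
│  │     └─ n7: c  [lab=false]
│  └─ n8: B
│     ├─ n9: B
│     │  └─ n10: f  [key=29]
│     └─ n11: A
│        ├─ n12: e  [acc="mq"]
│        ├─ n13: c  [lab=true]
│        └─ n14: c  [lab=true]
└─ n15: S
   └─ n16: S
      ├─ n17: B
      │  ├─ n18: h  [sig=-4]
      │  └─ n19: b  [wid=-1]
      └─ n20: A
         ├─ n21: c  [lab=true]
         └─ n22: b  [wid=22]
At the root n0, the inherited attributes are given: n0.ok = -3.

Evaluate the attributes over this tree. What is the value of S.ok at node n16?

-7

1. n0.ok = -3  [given at root]
2. n1.live = 8  [S₀.ok + 11]
3. n2.lab = true  [terminal]
4. n1.tag = 2  [A.live - 6]
5. n3.depth = true  [A.tag > 1]
6. n4.live = 22  [22]
7. n5.live = 28  [28]
8. n6.lab = false  [terminal]
9. n7.lab = false  [terminal]
10. n5.tag = -3  [A.live - 31]
11. n4.tag = -8  [A₀.live - 30]
12. n8.depth = false  [B₀.depth == false]
13. n9.depth = true  [B₀.depth == false]
14. n10.key = 29  [terminal]
15. n9.val = 5  [f.key - 24]
16. n11.live = 9  [B₁.val * -2 + 19]
17. n12.acc = "mq"  [terminal]
18. n13.lab = true  [terminal]
19. n14.lab = true  [terminal]
20. n11.tag = 18  [18]
21. n8.val = 18  [B₁.val + A.tag - 5]
22. n3.val = 6  [B₁.val + A.tag - 4]
23. n15.ok = -9  [S₀.ok + A.tag - 8]
24. n16.ok = -7  [S₀.ok * -1 - 16]
25. n17.depth = true  [S.ok > -8]
26. n18.sig = -4  [terminal]
27. n19.wid = -1  [terminal]
28. n17.val = 19  [b.wid + 20]
29. n20.live = 15  [S.ok + B.val + 3]
30. n21.lab = true  [terminal]
31. n22.wid = 22  [terminal]
32. n20.tag = 20  [A.live + b.wid - 17]
33. n16.env = "xu"  ["xu"]
34. n16.off = 14  [S.ok + 21]
35. n16.pre = true  [B.val > 18]
36. n15.env = "pxu"  ["p" ++ S₁.env]
37. n15.off = 27  [S₀.ok + 36]
38. n15.pre = false  [S₁.pre == false]
39. n0.env = "xpxu"  ["x" ++ S₁.env]
40. n0.off = 17  [17]
41. n0.pre = true  [S₀.ok > -4]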